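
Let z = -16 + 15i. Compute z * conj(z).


Step 1: conj(z) = -16 - 15i
Step 2: z * conj(z) = (-16)^2 + 15^2
Step 3: = 256 + 225 = 481

481


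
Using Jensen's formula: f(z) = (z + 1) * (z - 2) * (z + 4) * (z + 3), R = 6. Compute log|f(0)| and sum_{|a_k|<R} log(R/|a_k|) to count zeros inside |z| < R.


Jensen's formula: (1/2pi)*integral log|f(Re^it)|dt = log|f(0)| + sum_{|a_k|<R} log(R/|a_k|)
Step 1: f(0) = 1 * (-2) * 4 * 3 = -24
Step 2: log|f(0)| = log|-1| + log|2| + log|-4| + log|-3| = 3.1781
Step 3: Zeros inside |z| < 6: -1, 2, -4, -3
Step 4: Jensen sum = log(6/1) + log(6/2) + log(6/4) + log(6/3) = 3.989
Step 5: n(R) = number of terms in the Jensen sum = count of zeros inside |z| < 6 = 4

4


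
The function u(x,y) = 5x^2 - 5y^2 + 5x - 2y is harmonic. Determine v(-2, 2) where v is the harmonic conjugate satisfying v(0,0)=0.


Step 1: v_x = -u_y = 10y + 2
Step 2: v_y = u_x = 10x + 5
Step 3: v = 10xy + 2x + 5y + C
Step 4: v(0,0) = 0 => C = 0
Step 5: v(-2, 2) = -34

-34


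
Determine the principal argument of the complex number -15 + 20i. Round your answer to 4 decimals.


Step 1: z = -15 + 20i
Step 2: arg(z) = atan2(20, -15)
Step 3: arg(z) = 2.2143

2.2143


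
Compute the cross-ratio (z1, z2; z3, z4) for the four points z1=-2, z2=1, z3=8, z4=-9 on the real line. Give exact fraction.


Step 1: (z1-z3)(z2-z4) = (-10) * 10 = -100
Step 2: (z1-z4)(z2-z3) = 7 * (-7) = -49
Step 3: Cross-ratio = 100/49 = 100/49

100/49


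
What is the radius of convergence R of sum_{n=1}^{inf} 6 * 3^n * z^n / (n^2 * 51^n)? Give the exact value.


Step 1: General term a_n = 6 * 3^n / (n^2 * 51^n)
Step 2: By the root test, |a_n|^(1/n) = 6^(1/n) * 3 / (n^(2/n) * 51) -> 3/51 as n -> infinity (since 6^(1/n) -> 1 and n^(2/n) -> 1)
Step 3: R = 1/lim|a_n|^(1/n) = 51/3 = 17

17


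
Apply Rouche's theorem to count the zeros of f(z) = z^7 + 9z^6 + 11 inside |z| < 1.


Step 1: On |z| = 1 the three terms have sizes |z^7| = 1^7 = 1, |9z^6| = 9*1^6 = 9, |11| = 11
Step 2: The dominant term is g(z) = 11; let h(z) = z^7 + 9z^6 so f = g + h
Step 3: On |z| = 1: |g| = 11 and |h| <= 1 + 9 = 10
Step 4: Since 11 > 10, |h| < |g| on |z| = 1, so by Rouche f has the same number of zeros as g inside |z| < 1
Step 5: g(z) = 11 is a nonzero constant with no zeros inside |z| < 1. Answer = 0

0


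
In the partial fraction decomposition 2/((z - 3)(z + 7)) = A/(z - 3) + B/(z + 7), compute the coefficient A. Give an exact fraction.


Step 1: Multiply both sides by (z - 3) and set z = 3
Step 2: A = 2 / (3 + 7)
Step 3: A = 2 / 10
Step 4: A = 1/5

1/5


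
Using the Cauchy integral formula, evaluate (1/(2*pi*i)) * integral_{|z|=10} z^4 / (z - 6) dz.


Step 1: f(z) = z^4, a = 6 is inside |z| = 10
Step 2: By Cauchy integral formula: (1/(2pi*i)) * integral = f(a)
Step 3: f(6) = 6^4 = 1296

1296


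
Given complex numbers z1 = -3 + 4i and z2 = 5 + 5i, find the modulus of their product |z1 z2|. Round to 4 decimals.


Step 1: |z1| = sqrt((-3)^2 + 4^2) = sqrt(25)
Step 2: |z2| = sqrt(5^2 + 5^2) = sqrt(50)
Step 3: |z1*z2| = |z1|*|z2| = sqrt(25) * sqrt(50) = sqrt(25 * 50) = sqrt(1250)
Step 4: = 35.3553

35.3553


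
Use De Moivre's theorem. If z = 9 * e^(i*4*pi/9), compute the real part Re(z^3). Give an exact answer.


Step 1: By De Moivre's theorem, z^3 = 9^3 * e^(i*3*4*pi/9) = 729 * (cos(4*pi/3) + i*sin(4*pi/3))
Step 2: |z|^3 = 9^3 = 729
Step 3: The angle 4*pi/3 already lies in [0, 2*pi)
Step 4: cos(4*pi/3) = -1/2
Step 5: Re(z^3) = 729 * (-1/2) = -729/2

-729/2


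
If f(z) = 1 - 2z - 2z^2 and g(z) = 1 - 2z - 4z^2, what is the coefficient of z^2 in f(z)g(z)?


Step 1: z^2 term in f*g comes from: (1)*(-4z^2) + (-2z)*(-2z) + (-2z^2)*(1)
Step 2: = -4 + 4 - 2
Step 3: = -2

-2


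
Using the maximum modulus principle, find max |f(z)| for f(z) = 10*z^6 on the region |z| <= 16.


Step 1: On |z| = 16, |f(z)| = 10 * |z|^6 = 10 * 16^6
Step 2: By maximum modulus principle, maximum is on boundary.
Step 3: Maximum = 10 * 16777216 = 167772160

167772160


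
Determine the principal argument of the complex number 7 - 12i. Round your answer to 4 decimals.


Step 1: z = 7 - 12i
Step 2: arg(z) = atan2(-12, 7)
Step 3: arg(z) = -1.0427

-1.0427


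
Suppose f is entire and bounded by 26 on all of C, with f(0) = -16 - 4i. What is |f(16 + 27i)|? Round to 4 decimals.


Step 1: By Liouville's theorem, a bounded entire function is constant.
Step 2: f(z) = f(0) = -16 - 4i for all z.
Step 3: |f(w)| = |-16 - 4i| = sqrt(256 + 16)
Step 4: = 16.4924

16.4924


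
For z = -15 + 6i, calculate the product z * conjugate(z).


Step 1: conj(z) = -15 - 6i
Step 2: z * conj(z) = (-15)^2 + 6^2
Step 3: = 225 + 36 = 261

261


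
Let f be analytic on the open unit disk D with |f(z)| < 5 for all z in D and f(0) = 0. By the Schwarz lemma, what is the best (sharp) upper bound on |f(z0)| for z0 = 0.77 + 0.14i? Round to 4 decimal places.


Step 1: g = f/5 maps D -> D with g(0) = 0, so by the Schwarz lemma |g(z)| <= |z|, i.e. |f(z)| <= 5|z|; this is sharp (f(z) = 5z).
Step 2: |z0|^2 = 0.77^2 + 0.14^2 = 0.6125
Step 3: |z0| = sqrt(0.6125) = 0.782624
Step 4: Best bound = 5 * |z0| = 5 * 0.782624 = 3.9131

3.9131


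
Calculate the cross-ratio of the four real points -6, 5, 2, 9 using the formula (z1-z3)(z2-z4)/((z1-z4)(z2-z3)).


Step 1: (z1-z3)(z2-z4) = (-8) * (-4) = 32
Step 2: (z1-z4)(z2-z3) = (-15) * 3 = -45
Step 3: Cross-ratio = -32/45 = -32/45

-32/45


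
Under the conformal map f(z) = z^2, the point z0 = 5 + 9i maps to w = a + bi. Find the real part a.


Step 1: z0 = 5 + 9i
Step 2: z0^2 = 5^2 - 9^2 + 90i
Step 3: real part = 25 - 81 = -56

-56


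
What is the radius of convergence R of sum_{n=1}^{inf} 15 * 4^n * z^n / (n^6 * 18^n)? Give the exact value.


Step 1: General term a_n = 15 * 4^n / (n^6 * 18^n)
Step 2: By the root test, |a_n|^(1/n) = 15^(1/n) * 4 / (n^(6/n) * 18) -> 4/18 as n -> infinity (since 15^(1/n) -> 1 and n^(6/n) -> 1)
Step 3: R = 1/lim|a_n|^(1/n) = 18/4 = 9/2

9/2


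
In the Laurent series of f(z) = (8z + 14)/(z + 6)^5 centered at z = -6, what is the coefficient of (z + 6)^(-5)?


Step 1: Write the numerator in powers of (z + 6): 8z + 14 = 8(z + 6) + (8*(-6) + 14) = 8(z + 6) - 34
Step 2: Divide by (z + 6)^5: f(z) = -34(z + 6)^(-5) + 8(z + 6)^(-4)
Step 3: This finite sum is the Laurent series of f about z = -6.
Step 4: Coefficient of (z + 6)^(-5) = 8*(-6) + 14 = -34

-34


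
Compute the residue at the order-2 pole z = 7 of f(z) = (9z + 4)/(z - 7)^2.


Step 1: Pole of order 2 at z = 7
Step 2: Res = lim d/dz [(z - 7)^2 * f(z)] as z -> 7
Step 3: (z - 7)^2 * f(z) = 9z + 4
Step 4: d/dz[9z + 4] = 9

9


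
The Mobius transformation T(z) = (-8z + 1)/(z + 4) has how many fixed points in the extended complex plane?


Step 1: Fixed points satisfy T(z) = z
Step 2: z^2 + 12z - 1 = 0
Step 3: Discriminant = 12^2 - 4*1*(-1) = 148
Step 4: Number of fixed points = 2

2


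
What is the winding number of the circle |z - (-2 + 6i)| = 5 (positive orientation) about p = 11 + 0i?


Step 1: Center c = (-2, 6), radius = 5
Step 2: |p - c|^2 = 13^2 + (-6)^2 = 205
Step 3: r^2 = 25
Step 4: |p-c| > r so winding number = 0

0


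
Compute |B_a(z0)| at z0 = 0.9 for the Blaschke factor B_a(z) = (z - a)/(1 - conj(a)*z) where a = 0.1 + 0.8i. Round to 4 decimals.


Step 1: Numerator z0 - a = 0.9 - (0.1 + 0.8i) = 0.8 - 0.8i
Step 2: Denominator 1 - conj(a)*z0 = 1 - (0.1 - 0.8i)*0.9 = 0.91 + 0.72i
Step 3: |z0 - a|^2 = 0.8^2 + (-0.8)^2 = 1.28; |1 - conj(a)*z0|^2 = 0.91^2 + 0.72^2 = 1.3465
Step 4: |B_a(0.9)| = sqrt(1.28 / 1.3465) = sqrt(0.950613)
Step 5: = 0.975

0.975


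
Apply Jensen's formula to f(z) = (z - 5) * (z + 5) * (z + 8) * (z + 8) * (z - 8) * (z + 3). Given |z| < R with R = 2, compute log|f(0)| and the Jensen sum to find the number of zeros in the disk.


Jensen's formula: (1/2pi)*integral log|f(Re^it)|dt = log|f(0)| + sum_{|a_k|<R} log(R/|a_k|)
Step 1: f(0) = (-5) * 5 * 8 * 8 * (-8) * 3 = 38400
Step 2: log|f(0)| = log|5| + log|-5| + log|-8| + log|-8| + log|8| + log|-3| = 10.5558
Step 3: Zeros inside |z| < 2: none
Step 4: Jensen sum = (empty sum) = 0
Step 5: n(R) = number of terms in the Jensen sum = count of zeros inside |z| < 2 = 0

0


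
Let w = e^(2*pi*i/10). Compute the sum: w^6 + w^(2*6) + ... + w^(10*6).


Step 1: The sum sum_{j=1}^{n} w^(k*j) equals n if n | k, else 0.
Step 2: Here n = 10, k = 6
Step 3: Does n divide k? 10 | 6 -> False
Step 4: Sum = 0

0


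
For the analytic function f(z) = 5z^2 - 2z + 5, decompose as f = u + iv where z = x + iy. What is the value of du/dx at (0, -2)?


Step 1: f(z) = 5(x+iy)^2 - 2(x+iy) + 5
Step 2: u = 5(x^2 - y^2) - 2x + 5
Step 3: u_x = 10x - 2
Step 4: At (0, -2): u_x = 0 - 2 = -2

-2


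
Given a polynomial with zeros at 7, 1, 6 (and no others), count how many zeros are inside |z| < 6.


Step 1: Check each root:
  z = 7: |7| = 7 >= 6
  z = 1: |1| = 1 < 6
  z = 6: |6| = 6 >= 6
Step 2: Count = 1

1


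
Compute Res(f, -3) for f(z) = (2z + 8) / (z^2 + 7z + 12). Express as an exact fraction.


Step 1: Q(z) = z^2 + 7z + 12 = (z + 3)(z + 4)
Step 2: Q'(z) = 2z + 7
Step 3: Q'(-3) = 1, P(-3) = 2
Step 4: Res = P(-3)/Q'(-3) = 2/1 = 2

2


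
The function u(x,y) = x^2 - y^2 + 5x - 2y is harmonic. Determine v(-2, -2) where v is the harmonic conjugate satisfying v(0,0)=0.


Step 1: v_x = -u_y = 2y + 2
Step 2: v_y = u_x = 2x + 5
Step 3: v = 2xy + 2x + 5y + C
Step 4: v(0,0) = 0 => C = 0
Step 5: v(-2, -2) = -6

-6


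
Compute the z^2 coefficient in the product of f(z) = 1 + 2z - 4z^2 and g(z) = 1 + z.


Step 1: z^2 term in f*g comes from: (1)*(0) + (2z)*(z) + (-4z^2)*(1)
Step 2: = 0 + 2 - 4
Step 3: = -2

-2


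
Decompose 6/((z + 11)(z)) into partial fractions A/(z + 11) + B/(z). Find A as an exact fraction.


Step 1: Multiply both sides by (z + 11) and set z = -11
Step 2: A = 6 / (-11 - 0)
Step 3: A = 6 / (-11)
Step 4: A = -6/11

-6/11


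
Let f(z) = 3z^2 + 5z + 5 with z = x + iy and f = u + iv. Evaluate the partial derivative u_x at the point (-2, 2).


Step 1: f(z) = 3(x+iy)^2 + 5(x+iy) + 5
Step 2: u = 3(x^2 - y^2) + 5x + 5
Step 3: u_x = 6x + 5
Step 4: At (-2, 2): u_x = -12 + 5 = -7

-7


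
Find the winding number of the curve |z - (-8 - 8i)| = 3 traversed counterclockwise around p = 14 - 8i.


Step 1: Center c = (-8, -8), radius = 3
Step 2: |p - c|^2 = 22^2 + 0^2 = 484
Step 3: r^2 = 9
Step 4: |p-c| > r so winding number = 0

0


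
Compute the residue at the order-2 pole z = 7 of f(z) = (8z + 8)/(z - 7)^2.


Step 1: Pole of order 2 at z = 7
Step 2: Res = lim d/dz [(z - 7)^2 * f(z)] as z -> 7
Step 3: (z - 7)^2 * f(z) = 8z + 8
Step 4: d/dz[8z + 8] = 8

8


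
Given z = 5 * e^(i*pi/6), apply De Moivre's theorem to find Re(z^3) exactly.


Step 1: By De Moivre's theorem, z^3 = 5^3 * e^(i*3*pi/6) = 125 * (cos(pi/2) + i*sin(pi/2))
Step 2: |z|^3 = 5^3 = 125
Step 3: The angle pi/2 already lies in [0, 2*pi)
Step 4: cos(pi/2) = 0
Step 5: Re(z^3) = 125 * 0 = 0

0


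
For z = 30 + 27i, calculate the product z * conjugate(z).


Step 1: conj(z) = 30 - 27i
Step 2: z * conj(z) = 30^2 + 27^2
Step 3: = 900 + 729 = 1629

1629


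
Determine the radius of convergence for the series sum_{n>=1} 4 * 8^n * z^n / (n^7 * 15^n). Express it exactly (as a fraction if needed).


Step 1: General term a_n = 4 * 8^n / (n^7 * 15^n)
Step 2: By the root test, |a_n|^(1/n) = 4^(1/n) * 8 / (n^(7/n) * 15) -> 8/15 as n -> infinity (since 4^(1/n) -> 1 and n^(7/n) -> 1)
Step 3: R = 1/lim|a_n|^(1/n) = 15/8

15/8


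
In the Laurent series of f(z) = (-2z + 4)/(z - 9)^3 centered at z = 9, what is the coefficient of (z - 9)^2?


Step 1: Write the numerator in powers of (z - 9): -2z + 4 = -2(z - 9) + (-2*9 + 4) = -2(z - 9) - 14
Step 2: Divide by (z - 9)^3: f(z) = -14(z - 9)^(-3) - 2(z - 9)^(-2)
Step 3: This finite sum is the Laurent series of f about z = 9.
Step 4: Only the powers -3 and -2 appear, so the coefficient of (z - 9)^2 = 0

0


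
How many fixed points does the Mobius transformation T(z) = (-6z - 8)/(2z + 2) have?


Step 1: Fixed points satisfy T(z) = z
Step 2: 2z^2 + 8z + 8 = 0
Step 3: Discriminant = 8^2 - 4*2*8 = 0
Step 4: Number of fixed points = 1

1


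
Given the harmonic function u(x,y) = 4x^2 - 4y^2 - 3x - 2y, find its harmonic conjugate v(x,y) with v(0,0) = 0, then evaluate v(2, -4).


Step 1: v_x = -u_y = 8y + 2
Step 2: v_y = u_x = 8x - 3
Step 3: v = 8xy + 2x - 3y + C
Step 4: v(0,0) = 0 => C = 0
Step 5: v(2, -4) = -48

-48


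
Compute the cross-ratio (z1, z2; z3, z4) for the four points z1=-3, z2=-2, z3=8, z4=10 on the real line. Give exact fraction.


Step 1: (z1-z3)(z2-z4) = (-11) * (-12) = 132
Step 2: (z1-z4)(z2-z3) = (-13) * (-10) = 130
Step 3: Cross-ratio = 132/130 = 66/65

66/65


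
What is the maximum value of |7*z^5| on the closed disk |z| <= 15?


Step 1: On |z| = 15, |f(z)| = 7 * |z|^5 = 7 * 15^5
Step 2: By maximum modulus principle, maximum is on boundary.
Step 3: Maximum = 7 * 759375 = 5315625

5315625


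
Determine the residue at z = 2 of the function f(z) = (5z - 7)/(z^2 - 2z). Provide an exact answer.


Step 1: Q(z) = z^2 - 2z = (z - 2)(z)
Step 2: Q'(z) = 2z - 2
Step 3: Q'(2) = 2, P(2) = 3
Step 4: Res = P(2)/Q'(2) = 3/2 = 3/2

3/2


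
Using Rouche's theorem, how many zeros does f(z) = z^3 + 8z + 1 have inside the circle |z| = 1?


Step 1: On |z| = 1 the three terms have sizes |z^3| = 1^3 = 1, |8z| = 8*1 = 8, |1| = 1
Step 2: The dominant term is g(z) = 8z; let h(z) = z^3 + 1 so f = g + h
Step 3: On |z| = 1: |g| = 8 and |h| <= 1 + 1 = 2
Step 4: Since 8 > 2, |h| < |g| on |z| = 1, so by Rouche f has the same number of zeros as g inside |z| < 1
Step 5: g(z) = 8z has 1 zero (at the origin, multiplicity 1) inside |z| < 1. Answer = 1

1


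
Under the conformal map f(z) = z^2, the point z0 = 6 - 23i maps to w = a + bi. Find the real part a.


Step 1: z0 = 6 - 23i
Step 2: z0^2 = 6^2 - (-23)^2 - 276i
Step 3: real part = 36 - 529 = -493

-493


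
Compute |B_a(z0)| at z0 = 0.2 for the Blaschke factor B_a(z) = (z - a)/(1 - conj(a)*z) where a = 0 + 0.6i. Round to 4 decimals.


Step 1: Numerator z0 - a = 0.2 - (0 + 0.6i) = 0.2 - 0.6i
Step 2: Denominator 1 - conj(a)*z0 = 1 - (0 - 0.6i)*0.2 = 1 + 0.12i
Step 3: |z0 - a|^2 = 0.2^2 + (-0.6)^2 = 0.4; |1 - conj(a)*z0|^2 = 1^2 + 0.12^2 = 1.0144
Step 4: |B_a(0.2)| = sqrt(0.4 / 1.0144) = sqrt(0.394322)
Step 5: = 0.628

0.628


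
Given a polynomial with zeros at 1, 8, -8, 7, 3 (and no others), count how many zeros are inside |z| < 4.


Step 1: Check each root:
  z = 1: |1| = 1 < 4
  z = 8: |8| = 8 >= 4
  z = -8: |-8| = 8 >= 4
  z = 7: |7| = 7 >= 4
  z = 3: |3| = 3 < 4
Step 2: Count = 2

2


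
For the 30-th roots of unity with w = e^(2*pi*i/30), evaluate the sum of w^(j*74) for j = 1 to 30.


Step 1: The sum sum_{j=1}^{n} w^(k*j) equals n if n | k, else 0.
Step 2: Here n = 30, k = 74
Step 3: Does n divide k? 30 | 74 -> False
Step 4: Sum = 0

0


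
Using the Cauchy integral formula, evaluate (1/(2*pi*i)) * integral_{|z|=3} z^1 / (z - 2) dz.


Step 1: f(z) = z^1, a = 2 is inside |z| = 3
Step 2: By Cauchy integral formula: (1/(2pi*i)) * integral = f(a)
Step 3: f(2) = 2^1 = 2

2


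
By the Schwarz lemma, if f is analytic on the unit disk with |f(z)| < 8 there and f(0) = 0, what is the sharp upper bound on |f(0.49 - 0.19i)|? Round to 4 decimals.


Step 1: g = f/8 maps D -> D with g(0) = 0, so by the Schwarz lemma |g(z)| <= |z|, i.e. |f(z)| <= 8|z|; this is sharp (f(z) = 8z).
Step 2: |z0|^2 = 0.49^2 + (-0.19)^2 = 0.2762
Step 3: |z0| = sqrt(0.2762) = 0.525547
Step 4: Best bound = 8 * |z0| = 8 * 0.525547 = 4.2044

4.2044


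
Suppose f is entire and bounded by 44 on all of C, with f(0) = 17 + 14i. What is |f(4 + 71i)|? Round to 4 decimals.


Step 1: By Liouville's theorem, a bounded entire function is constant.
Step 2: f(z) = f(0) = 17 + 14i for all z.
Step 3: |f(w)| = |17 + 14i| = sqrt(289 + 196)
Step 4: = 22.0227

22.0227


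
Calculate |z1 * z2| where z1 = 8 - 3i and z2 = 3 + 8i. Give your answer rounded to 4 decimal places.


Step 1: |z1| = sqrt(8^2 + (-3)^2) = sqrt(73)
Step 2: |z2| = sqrt(3^2 + 8^2) = sqrt(73)
Step 3: |z1*z2| = |z1|*|z2| = sqrt(73) * sqrt(73) = sqrt(73 * 73) = sqrt(5329)
Step 4: = 73.0

73.0


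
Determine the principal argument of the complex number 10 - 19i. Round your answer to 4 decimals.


Step 1: z = 10 - 19i
Step 2: arg(z) = atan2(-19, 10)
Step 3: arg(z) = -1.0863

-1.0863


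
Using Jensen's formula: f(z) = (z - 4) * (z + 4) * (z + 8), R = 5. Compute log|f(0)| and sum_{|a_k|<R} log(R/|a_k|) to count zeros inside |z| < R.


Jensen's formula: (1/2pi)*integral log|f(Re^it)|dt = log|f(0)| + sum_{|a_k|<R} log(R/|a_k|)
Step 1: f(0) = (-4) * 4 * 8 = -128
Step 2: log|f(0)| = log|4| + log|-4| + log|-8| = 4.852
Step 3: Zeros inside |z| < 5: 4, -4
Step 4: Jensen sum = log(5/4) + log(5/4) = 0.4463
Step 5: n(R) = number of terms in the Jensen sum = count of zeros inside |z| < 5 = 2

2


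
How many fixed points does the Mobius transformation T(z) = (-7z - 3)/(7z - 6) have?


Step 1: Fixed points satisfy T(z) = z
Step 2: 7z^2 + z + 3 = 0
Step 3: Discriminant = 1^2 - 4*7*3 = -83
Step 4: Number of fixed points = 2

2


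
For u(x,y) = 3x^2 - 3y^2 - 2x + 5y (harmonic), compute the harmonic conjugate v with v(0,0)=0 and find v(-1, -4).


Step 1: v_x = -u_y = 6y - 5
Step 2: v_y = u_x = 6x - 2
Step 3: v = 6xy - 5x - 2y + C
Step 4: v(0,0) = 0 => C = 0
Step 5: v(-1, -4) = 37

37


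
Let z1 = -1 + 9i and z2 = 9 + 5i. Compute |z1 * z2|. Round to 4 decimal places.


Step 1: |z1| = sqrt((-1)^2 + 9^2) = sqrt(82)
Step 2: |z2| = sqrt(9^2 + 5^2) = sqrt(106)
Step 3: |z1*z2| = |z1|*|z2| = sqrt(82) * sqrt(106) = sqrt(82 * 106) = sqrt(8692)
Step 4: = 93.2309

93.2309


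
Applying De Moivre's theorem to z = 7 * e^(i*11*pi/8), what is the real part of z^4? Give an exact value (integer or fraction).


Step 1: By De Moivre's theorem, z^4 = 7^4 * e^(i*4*11*pi/8) = 2401 * (cos(11*pi/2) + i*sin(11*pi/2))
Step 2: |z|^4 = 7^4 = 2401
Step 3: Reduce the angle mod 2*pi: 11*pi/2 - 4*pi = 3*pi/2
Step 4: cos(3*pi/2) = 0
Step 5: Re(z^4) = 2401 * 0 = 0

0


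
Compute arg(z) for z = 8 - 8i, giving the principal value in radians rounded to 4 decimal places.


Step 1: z = 8 - 8i
Step 2: arg(z) = atan2(-8, 8)
Step 3: arg(z) = -0.7854

-0.7854


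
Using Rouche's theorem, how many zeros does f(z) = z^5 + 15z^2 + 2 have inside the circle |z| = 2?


Step 1: On |z| = 2 the three terms have sizes |z^5| = 2^5 = 32, |15z^2| = 15*2^2 = 60, |2| = 2
Step 2: The dominant term is g(z) = 15z^2; let h(z) = z^5 + 2 so f = g + h
Step 3: On |z| = 2: |g| = 60 and |h| <= 32 + 2 = 34
Step 4: Since 60 > 34, |h| < |g| on |z| = 2, so by Rouche f has the same number of zeros as g inside |z| < 2
Step 5: g(z) = 15z^2 has 2 zeros (at the origin, multiplicity 2) inside |z| < 2. Answer = 2

2


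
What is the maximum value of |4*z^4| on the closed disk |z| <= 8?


Step 1: On |z| = 8, |f(z)| = 4 * |z|^4 = 4 * 8^4
Step 2: By maximum modulus principle, maximum is on boundary.
Step 3: Maximum = 4 * 4096 = 16384

16384


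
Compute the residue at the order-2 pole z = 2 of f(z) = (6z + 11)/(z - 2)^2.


Step 1: Pole of order 2 at z = 2
Step 2: Res = lim d/dz [(z - 2)^2 * f(z)] as z -> 2
Step 3: (z - 2)^2 * f(z) = 6z + 11
Step 4: d/dz[6z + 11] = 6

6


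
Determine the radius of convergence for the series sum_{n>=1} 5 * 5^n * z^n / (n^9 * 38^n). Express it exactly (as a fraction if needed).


Step 1: General term a_n = 5 * 5^n / (n^9 * 38^n)
Step 2: By the root test, |a_n|^(1/n) = 5^(1/n) * 5 / (n^(9/n) * 38) -> 5/38 as n -> infinity (since 5^(1/n) -> 1 and n^(9/n) -> 1)
Step 3: R = 1/lim|a_n|^(1/n) = 38/5

38/5


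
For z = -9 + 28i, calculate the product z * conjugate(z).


Step 1: conj(z) = -9 - 28i
Step 2: z * conj(z) = (-9)^2 + 28^2
Step 3: = 81 + 784 = 865

865


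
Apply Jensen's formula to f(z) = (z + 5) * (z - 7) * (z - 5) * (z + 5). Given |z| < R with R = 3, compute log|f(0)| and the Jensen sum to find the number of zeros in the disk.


Jensen's formula: (1/2pi)*integral log|f(Re^it)|dt = log|f(0)| + sum_{|a_k|<R} log(R/|a_k|)
Step 1: f(0) = 5 * (-7) * (-5) * 5 = 875
Step 2: log|f(0)| = log|-5| + log|7| + log|5| + log|-5| = 6.7742
Step 3: Zeros inside |z| < 3: none
Step 4: Jensen sum = (empty sum) = 0
Step 5: n(R) = number of terms in the Jensen sum = count of zeros inside |z| < 3 = 0

0


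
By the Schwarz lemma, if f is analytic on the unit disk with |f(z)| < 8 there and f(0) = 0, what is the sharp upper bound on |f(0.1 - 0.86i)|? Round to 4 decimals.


Step 1: g = f/8 maps D -> D with g(0) = 0, so by the Schwarz lemma |g(z)| <= |z|, i.e. |f(z)| <= 8|z|; this is sharp (f(z) = 8z).
Step 2: |z0|^2 = 0.1^2 + (-0.86)^2 = 0.7496
Step 3: |z0| = sqrt(0.7496) = 0.865794
Step 4: Best bound = 8 * |z0| = 8 * 0.865794 = 6.9264

6.9264


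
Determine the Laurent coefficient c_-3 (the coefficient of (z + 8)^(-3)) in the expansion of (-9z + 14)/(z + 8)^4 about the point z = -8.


Step 1: Write the numerator in powers of (z + 8): -9z + 14 = -9(z + 8) + (-9*(-8) + 14) = -9(z + 8) + 86
Step 2: Divide by (z + 8)^4: f(z) = 86(z + 8)^(-4) - 9(z + 8)^(-3)
Step 3: This finite sum is the Laurent series of f about z = -8.
Step 4: Coefficient of (z + 8)^(-3) = coefficient of (z + 8) in the re-centred numerator = -9

-9


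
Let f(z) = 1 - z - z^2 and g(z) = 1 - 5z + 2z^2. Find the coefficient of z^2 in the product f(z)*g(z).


Step 1: z^2 term in f*g comes from: (1)*(2z^2) + (-z)*(-5z) + (-z^2)*(1)
Step 2: = 2 + 5 - 1
Step 3: = 6

6


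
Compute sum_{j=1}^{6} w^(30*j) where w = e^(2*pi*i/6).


Step 1: The sum sum_{j=1}^{n} w^(k*j) equals n if n | k, else 0.
Step 2: Here n = 6, k = 30
Step 3: Does n divide k? 6 | 30 -> True
Step 4: Sum = 6

6


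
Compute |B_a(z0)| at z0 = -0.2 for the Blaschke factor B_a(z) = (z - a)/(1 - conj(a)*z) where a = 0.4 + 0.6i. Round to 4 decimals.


Step 1: Numerator z0 - a = -0.2 - (0.4 + 0.6i) = -0.6 - 0.6i
Step 2: Denominator 1 - conj(a)*z0 = 1 - (0.4 - 0.6i)*(-0.2) = 1.08 - 0.12i
Step 3: |z0 - a|^2 = (-0.6)^2 + (-0.6)^2 = 0.72; |1 - conj(a)*z0|^2 = 1.08^2 + (-0.12)^2 = 1.1808
Step 4: |B_a(-0.2)| = sqrt(0.72 / 1.1808) = sqrt(0.609756)
Step 5: = 0.7809

0.7809


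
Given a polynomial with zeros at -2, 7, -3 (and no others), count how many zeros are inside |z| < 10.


Step 1: Check each root:
  z = -2: |-2| = 2 < 10
  z = 7: |7| = 7 < 10
  z = -3: |-3| = 3 < 10
Step 2: Count = 3

3


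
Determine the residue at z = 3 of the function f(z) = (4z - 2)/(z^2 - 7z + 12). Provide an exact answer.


Step 1: Q(z) = z^2 - 7z + 12 = (z - 3)(z - 4)
Step 2: Q'(z) = 2z - 7
Step 3: Q'(3) = -1, P(3) = 10
Step 4: Res = P(3)/Q'(3) = 10/(-1) = -10

-10


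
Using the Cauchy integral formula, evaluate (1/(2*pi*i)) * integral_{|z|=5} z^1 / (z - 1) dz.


Step 1: f(z) = z^1, a = 1 is inside |z| = 5
Step 2: By Cauchy integral formula: (1/(2pi*i)) * integral = f(a)
Step 3: f(1) = 1^1 = 1

1


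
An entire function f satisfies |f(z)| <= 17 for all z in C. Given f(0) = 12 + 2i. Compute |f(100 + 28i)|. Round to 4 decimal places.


Step 1: By Liouville's theorem, a bounded entire function is constant.
Step 2: f(z) = f(0) = 12 + 2i for all z.
Step 3: |f(w)| = |12 + 2i| = sqrt(144 + 4)
Step 4: = 12.1655

12.1655


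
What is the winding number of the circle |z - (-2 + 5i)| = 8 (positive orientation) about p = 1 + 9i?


Step 1: Center c = (-2, 5), radius = 8
Step 2: |p - c|^2 = 3^2 + 4^2 = 25
Step 3: r^2 = 64
Step 4: |p-c| < r so winding number = 1

1


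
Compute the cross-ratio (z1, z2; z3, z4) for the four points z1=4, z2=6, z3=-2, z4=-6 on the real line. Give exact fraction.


Step 1: (z1-z3)(z2-z4) = 6 * 12 = 72
Step 2: (z1-z4)(z2-z3) = 10 * 8 = 80
Step 3: Cross-ratio = 72/80 = 9/10

9/10


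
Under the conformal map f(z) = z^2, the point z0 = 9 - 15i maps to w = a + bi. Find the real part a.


Step 1: z0 = 9 - 15i
Step 2: z0^2 = 9^2 - (-15)^2 - 270i
Step 3: real part = 81 - 225 = -144

-144


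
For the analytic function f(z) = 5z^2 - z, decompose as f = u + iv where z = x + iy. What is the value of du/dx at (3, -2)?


Step 1: f(z) = 5(x+iy)^2 - (x+iy) + 0
Step 2: u = 5(x^2 - y^2) - x + 0
Step 3: u_x = 10x - 1
Step 4: At (3, -2): u_x = 30 - 1 = 29

29


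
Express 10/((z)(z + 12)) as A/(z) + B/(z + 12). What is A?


Step 1: Multiply both sides by (z) and set z = 0
Step 2: A = 10 / (0 + 12)
Step 3: A = 10 / 12
Step 4: A = 5/6

5/6


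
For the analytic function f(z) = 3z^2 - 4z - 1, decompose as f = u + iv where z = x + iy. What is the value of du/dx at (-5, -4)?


Step 1: f(z) = 3(x+iy)^2 - 4(x+iy) - 1
Step 2: u = 3(x^2 - y^2) - 4x - 1
Step 3: u_x = 6x - 4
Step 4: At (-5, -4): u_x = -30 - 4 = -34

-34


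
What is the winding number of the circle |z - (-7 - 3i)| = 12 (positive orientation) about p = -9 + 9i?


Step 1: Center c = (-7, -3), radius = 12
Step 2: |p - c|^2 = (-2)^2 + 12^2 = 148
Step 3: r^2 = 144
Step 4: |p-c| > r so winding number = 0

0


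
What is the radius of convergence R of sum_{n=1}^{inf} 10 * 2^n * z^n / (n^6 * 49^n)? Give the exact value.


Step 1: General term a_n = 10 * 2^n / (n^6 * 49^n)
Step 2: By the root test, |a_n|^(1/n) = 10^(1/n) * 2 / (n^(6/n) * 49) -> 2/49 as n -> infinity (since 10^(1/n) -> 1 and n^(6/n) -> 1)
Step 3: R = 1/lim|a_n|^(1/n) = 49/2

49/2


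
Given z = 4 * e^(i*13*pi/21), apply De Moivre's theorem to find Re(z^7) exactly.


Step 1: By De Moivre's theorem, z^7 = 4^7 * e^(i*7*13*pi/21) = 16384 * (cos(13*pi/3) + i*sin(13*pi/3))
Step 2: |z|^7 = 4^7 = 16384
Step 3: Reduce the angle mod 2*pi: 13*pi/3 - 4*pi = pi/3
Step 4: cos(pi/3) = 1/2
Step 5: Re(z^7) = 16384 * 1/2 = 8192

8192


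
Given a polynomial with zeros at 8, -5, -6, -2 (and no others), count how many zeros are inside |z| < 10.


Step 1: Check each root:
  z = 8: |8| = 8 < 10
  z = -5: |-5| = 5 < 10
  z = -6: |-6| = 6 < 10
  z = -2: |-2| = 2 < 10
Step 2: Count = 4

4


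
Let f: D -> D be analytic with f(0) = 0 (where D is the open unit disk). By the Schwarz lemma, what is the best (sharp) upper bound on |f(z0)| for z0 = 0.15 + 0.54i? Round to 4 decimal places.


Step 1: Schwarz lemma: if f: D -> D is analytic with f(0) = 0, then |f(z)| <= |z| for all z in D, and this is sharp (f(z) = z).
Step 2: |z0|^2 = 0.15^2 + 0.54^2 = 0.3141
Step 3: |z0| = sqrt(0.3141) = 0.560446
Step 4: Best bound = |z0| = 0.5604

0.5604


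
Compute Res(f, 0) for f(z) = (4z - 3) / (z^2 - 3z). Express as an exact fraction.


Step 1: Q(z) = z^2 - 3z = (z)(z - 3)
Step 2: Q'(z) = 2z - 3
Step 3: Q'(0) = -3, P(0) = -3
Step 4: Res = P(0)/Q'(0) = -3/(-3) = 1

1


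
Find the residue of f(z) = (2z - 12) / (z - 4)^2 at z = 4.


Step 1: Pole of order 2 at z = 4
Step 2: Res = lim d/dz [(z - 4)^2 * f(z)] as z -> 4
Step 3: (z - 4)^2 * f(z) = 2z - 12
Step 4: d/dz[2z - 12] = 2

2


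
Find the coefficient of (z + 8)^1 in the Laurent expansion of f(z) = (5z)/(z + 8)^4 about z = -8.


Step 1: Write the numerator in powers of (z + 8): 5z = 5(z + 8) + (5*(-8) + 0) = 5(z + 8) - 40
Step 2: Divide by (z + 8)^4: f(z) = -40(z + 8)^(-4) + 5(z + 8)^(-3)
Step 3: This finite sum is the Laurent series of f about z = -8.
Step 4: Only the powers -4 and -3 appear, so the coefficient of (z + 8)^1 = 0

0


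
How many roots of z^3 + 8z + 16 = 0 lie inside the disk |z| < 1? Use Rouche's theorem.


Step 1: On |z| = 1 the three terms have sizes |z^3| = 1^3 = 1, |8z| = 8*1 = 8, |16| = 16
Step 2: The dominant term is g(z) = 16; let h(z) = z^3 + 8z so f = g + h
Step 3: On |z| = 1: |g| = 16 and |h| <= 1 + 8 = 9
Step 4: Since 16 > 9, |h| < |g| on |z| = 1, so by Rouche f has the same number of zeros as g inside |z| < 1
Step 5: g(z) = 16 is a nonzero constant with no zeros inside |z| < 1. Answer = 0

0


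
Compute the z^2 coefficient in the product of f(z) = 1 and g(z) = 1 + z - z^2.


Step 1: z^2 term in f*g comes from: (1)*(-z^2) + (0)*(z) + (0)*(1)
Step 2: = -1 + 0 + 0
Step 3: = -1

-1


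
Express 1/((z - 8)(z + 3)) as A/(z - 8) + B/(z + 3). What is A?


Step 1: Multiply both sides by (z - 8) and set z = 8
Step 2: A = 1 / (8 + 3)
Step 3: A = 1 / 11
Step 4: A = 1/11

1/11


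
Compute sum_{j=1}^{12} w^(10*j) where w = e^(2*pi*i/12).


Step 1: The sum sum_{j=1}^{n} w^(k*j) equals n if n | k, else 0.
Step 2: Here n = 12, k = 10
Step 3: Does n divide k? 12 | 10 -> False
Step 4: Sum = 0

0


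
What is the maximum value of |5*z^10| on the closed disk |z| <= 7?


Step 1: On |z| = 7, |f(z)| = 5 * |z|^10 = 5 * 7^10
Step 2: By maximum modulus principle, maximum is on boundary.
Step 3: Maximum = 5 * 282475249 = 1412376245

1412376245


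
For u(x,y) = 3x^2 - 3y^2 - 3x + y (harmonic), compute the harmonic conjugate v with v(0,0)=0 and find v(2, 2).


Step 1: v_x = -u_y = 6y - 1
Step 2: v_y = u_x = 6x - 3
Step 3: v = 6xy - x - 3y + C
Step 4: v(0,0) = 0 => C = 0
Step 5: v(2, 2) = 16

16


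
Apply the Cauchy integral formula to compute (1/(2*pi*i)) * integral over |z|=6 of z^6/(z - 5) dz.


Step 1: f(z) = z^6, a = 5 is inside |z| = 6
Step 2: By Cauchy integral formula: (1/(2pi*i)) * integral = f(a)
Step 3: f(5) = 5^6 = 15625

15625


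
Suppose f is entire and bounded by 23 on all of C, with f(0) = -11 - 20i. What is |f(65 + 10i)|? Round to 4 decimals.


Step 1: By Liouville's theorem, a bounded entire function is constant.
Step 2: f(z) = f(0) = -11 - 20i for all z.
Step 3: |f(w)| = |-11 - 20i| = sqrt(121 + 400)
Step 4: = 22.8254

22.8254


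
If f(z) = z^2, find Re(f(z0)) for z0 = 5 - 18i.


Step 1: z0 = 5 - 18i
Step 2: z0^2 = 5^2 - (-18)^2 - 180i
Step 3: real part = 25 - 324 = -299

-299


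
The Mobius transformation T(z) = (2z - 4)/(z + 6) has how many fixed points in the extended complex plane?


Step 1: Fixed points satisfy T(z) = z
Step 2: z^2 + 4z + 4 = 0
Step 3: Discriminant = 4^2 - 4*1*4 = 0
Step 4: Number of fixed points = 1

1


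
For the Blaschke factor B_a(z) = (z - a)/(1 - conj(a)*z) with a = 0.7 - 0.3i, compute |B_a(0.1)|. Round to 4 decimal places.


Step 1: Numerator z0 - a = 0.1 - (0.7 - 0.3i) = -0.6 + 0.3i
Step 2: Denominator 1 - conj(a)*z0 = 1 - (0.7 + 0.3i)*0.1 = 0.93 - 0.03i
Step 3: |z0 - a|^2 = (-0.6)^2 + 0.3^2 = 0.45; |1 - conj(a)*z0|^2 = 0.93^2 + (-0.03)^2 = 0.8658
Step 4: |B_a(0.1)| = sqrt(0.45 / 0.8658) = sqrt(0.519751)
Step 5: = 0.7209

0.7209


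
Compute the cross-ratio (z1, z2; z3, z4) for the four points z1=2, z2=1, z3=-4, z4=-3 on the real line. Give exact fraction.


Step 1: (z1-z3)(z2-z4) = 6 * 4 = 24
Step 2: (z1-z4)(z2-z3) = 5 * 5 = 25
Step 3: Cross-ratio = 24/25 = 24/25

24/25


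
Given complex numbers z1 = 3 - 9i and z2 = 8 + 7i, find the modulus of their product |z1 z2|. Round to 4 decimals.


Step 1: |z1| = sqrt(3^2 + (-9)^2) = sqrt(90)
Step 2: |z2| = sqrt(8^2 + 7^2) = sqrt(113)
Step 3: |z1*z2| = |z1|*|z2| = sqrt(90) * sqrt(113) = sqrt(90 * 113) = sqrt(10170)
Step 4: = 100.8464

100.8464


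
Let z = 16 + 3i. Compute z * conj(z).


Step 1: conj(z) = 16 - 3i
Step 2: z * conj(z) = 16^2 + 3^2
Step 3: = 256 + 9 = 265

265


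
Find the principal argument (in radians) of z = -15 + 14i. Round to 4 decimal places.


Step 1: z = -15 + 14i
Step 2: arg(z) = atan2(14, -15)
Step 3: arg(z) = 2.3907

2.3907


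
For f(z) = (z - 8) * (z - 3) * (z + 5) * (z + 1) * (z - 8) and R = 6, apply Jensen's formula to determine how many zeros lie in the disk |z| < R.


Jensen's formula: (1/2pi)*integral log|f(Re^it)|dt = log|f(0)| + sum_{|a_k|<R} log(R/|a_k|)
Step 1: f(0) = (-8) * (-3) * 5 * 1 * (-8) = -960
Step 2: log|f(0)| = log|8| + log|3| + log|-5| + log|-1| + log|8| = 6.8669
Step 3: Zeros inside |z| < 6: 3, -5, -1
Step 4: Jensen sum = log(6/3) + log(6/5) + log(6/1) = 2.6672
Step 5: n(R) = number of terms in the Jensen sum = count of zeros inside |z| < 6 = 3

3


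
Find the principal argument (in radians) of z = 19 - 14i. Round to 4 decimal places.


Step 1: z = 19 - 14i
Step 2: arg(z) = atan2(-14, 19)
Step 3: arg(z) = -0.635

-0.635


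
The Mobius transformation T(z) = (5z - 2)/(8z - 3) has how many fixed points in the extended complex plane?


Step 1: Fixed points satisfy T(z) = z
Step 2: 8z^2 - 8z + 2 = 0
Step 3: Discriminant = (-8)^2 - 4*8*2 = 0
Step 4: Number of fixed points = 1

1


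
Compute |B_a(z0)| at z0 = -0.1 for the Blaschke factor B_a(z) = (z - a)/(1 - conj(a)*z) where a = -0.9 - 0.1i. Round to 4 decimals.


Step 1: Numerator z0 - a = -0.1 - (-0.9 - 0.1i) = 0.8 + 0.1i
Step 2: Denominator 1 - conj(a)*z0 = 1 - (-0.9 + 0.1i)*(-0.1) = 0.91 + 0.01i
Step 3: |z0 - a|^2 = 0.8^2 + 0.1^2 = 0.65; |1 - conj(a)*z0|^2 = 0.91^2 + 0.01^2 = 0.8282
Step 4: |B_a(-0.1)| = sqrt(0.65 / 0.8282) = sqrt(0.784835)
Step 5: = 0.8859

0.8859


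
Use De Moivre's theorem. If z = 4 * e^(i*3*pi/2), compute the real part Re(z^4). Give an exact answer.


Step 1: By De Moivre's theorem, z^4 = 4^4 * e^(i*4*3*pi/2) = 256 * (cos(6*pi) + i*sin(6*pi))
Step 2: |z|^4 = 4^4 = 256
Step 3: Reduce the angle mod 2*pi: 6*pi - 6*pi = 0
Step 4: cos(0) = 1
Step 5: Re(z^4) = 256 * 1 = 256

256


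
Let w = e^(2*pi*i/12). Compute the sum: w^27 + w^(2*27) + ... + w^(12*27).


Step 1: The sum sum_{j=1}^{n} w^(k*j) equals n if n | k, else 0.
Step 2: Here n = 12, k = 27
Step 3: Does n divide k? 12 | 27 -> False
Step 4: Sum = 0

0


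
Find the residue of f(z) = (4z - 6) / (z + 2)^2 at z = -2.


Step 1: Pole of order 2 at z = -2
Step 2: Res = lim d/dz [(z + 2)^2 * f(z)] as z -> -2
Step 3: (z + 2)^2 * f(z) = 4z - 6
Step 4: d/dz[4z - 6] = 4

4


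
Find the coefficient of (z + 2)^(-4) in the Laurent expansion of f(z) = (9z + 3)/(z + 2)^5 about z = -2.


Step 1: Write the numerator in powers of (z + 2): 9z + 3 = 9(z + 2) + (9*(-2) + 3) = 9(z + 2) - 15
Step 2: Divide by (z + 2)^5: f(z) = -15(z + 2)^(-5) + 9(z + 2)^(-4)
Step 3: This finite sum is the Laurent series of f about z = -2.
Step 4: Coefficient of (z + 2)^(-4) = coefficient of (z + 2) in the re-centred numerator = 9

9


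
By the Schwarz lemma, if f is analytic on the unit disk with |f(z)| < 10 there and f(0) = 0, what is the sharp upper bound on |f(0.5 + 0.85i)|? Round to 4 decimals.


Step 1: g = f/10 maps D -> D with g(0) = 0, so by the Schwarz lemma |g(z)| <= |z|, i.e. |f(z)| <= 10|z|; this is sharp (f(z) = 10z).
Step 2: |z0|^2 = 0.5^2 + 0.85^2 = 0.9725
Step 3: |z0| = sqrt(0.9725) = 0.986154
Step 4: Best bound = 10 * |z0| = 10 * 0.986154 = 9.8615

9.8615


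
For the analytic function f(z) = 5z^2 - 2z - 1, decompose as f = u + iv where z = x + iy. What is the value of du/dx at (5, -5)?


Step 1: f(z) = 5(x+iy)^2 - 2(x+iy) - 1
Step 2: u = 5(x^2 - y^2) - 2x - 1
Step 3: u_x = 10x - 2
Step 4: At (5, -5): u_x = 50 - 2 = 48

48


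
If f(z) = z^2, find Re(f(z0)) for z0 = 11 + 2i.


Step 1: z0 = 11 + 2i
Step 2: z0^2 = 11^2 - 2^2 + 44i
Step 3: real part = 121 - 4 = 117

117


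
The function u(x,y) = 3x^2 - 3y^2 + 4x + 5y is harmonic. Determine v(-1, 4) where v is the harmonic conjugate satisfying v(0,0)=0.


Step 1: v_x = -u_y = 6y - 5
Step 2: v_y = u_x = 6x + 4
Step 3: v = 6xy - 5x + 4y + C
Step 4: v(0,0) = 0 => C = 0
Step 5: v(-1, 4) = -3

-3


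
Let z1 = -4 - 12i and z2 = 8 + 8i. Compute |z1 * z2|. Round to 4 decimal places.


Step 1: |z1| = sqrt((-4)^2 + (-12)^2) = sqrt(160)
Step 2: |z2| = sqrt(8^2 + 8^2) = sqrt(128)
Step 3: |z1*z2| = |z1|*|z2| = sqrt(160) * sqrt(128) = sqrt(160 * 128) = sqrt(20480)
Step 4: = 143.1084

143.1084


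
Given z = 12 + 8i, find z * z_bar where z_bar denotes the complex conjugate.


Step 1: conj(z) = 12 - 8i
Step 2: z * conj(z) = 12^2 + 8^2
Step 3: = 144 + 64 = 208

208


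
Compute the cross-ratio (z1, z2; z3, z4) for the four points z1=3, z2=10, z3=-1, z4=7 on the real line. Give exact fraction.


Step 1: (z1-z3)(z2-z4) = 4 * 3 = 12
Step 2: (z1-z4)(z2-z3) = (-4) * 11 = -44
Step 3: Cross-ratio = -12/44 = -3/11

-3/11


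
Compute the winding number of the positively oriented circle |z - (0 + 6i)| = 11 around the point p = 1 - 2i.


Step 1: Center c = (0, 6), radius = 11
Step 2: |p - c|^2 = 1^2 + (-8)^2 = 65
Step 3: r^2 = 121
Step 4: |p-c| < r so winding number = 1

1


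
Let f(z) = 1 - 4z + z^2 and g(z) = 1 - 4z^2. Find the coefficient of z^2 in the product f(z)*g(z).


Step 1: z^2 term in f*g comes from: (1)*(-4z^2) + (-4z)*(0) + (z^2)*(1)
Step 2: = -4 + 0 + 1
Step 3: = -3

-3


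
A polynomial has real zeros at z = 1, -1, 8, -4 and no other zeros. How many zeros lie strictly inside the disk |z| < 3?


Step 1: Check each root:
  z = 1: |1| = 1 < 3
  z = -1: |-1| = 1 < 3
  z = 8: |8| = 8 >= 3
  z = -4: |-4| = 4 >= 3
Step 2: Count = 2

2


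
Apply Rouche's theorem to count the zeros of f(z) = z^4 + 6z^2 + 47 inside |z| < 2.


Step 1: On |z| = 2 the three terms have sizes |z^4| = 2^4 = 16, |6z^2| = 6*2^2 = 24, |47| = 47
Step 2: The dominant term is g(z) = 47; let h(z) = z^4 + 6z^2 so f = g + h
Step 3: On |z| = 2: |g| = 47 and |h| <= 16 + 24 = 40
Step 4: Since 47 > 40, |h| < |g| on |z| = 2, so by Rouche f has the same number of zeros as g inside |z| < 2
Step 5: g(z) = 47 is a nonzero constant with no zeros inside |z| < 2. Answer = 0

0


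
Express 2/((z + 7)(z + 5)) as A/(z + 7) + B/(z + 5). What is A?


Step 1: Multiply both sides by (z + 7) and set z = -7
Step 2: A = 2 / (-7 + 5)
Step 3: A = 2 / (-2)
Step 4: A = -1

-1


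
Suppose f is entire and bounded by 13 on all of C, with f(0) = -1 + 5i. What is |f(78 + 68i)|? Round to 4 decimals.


Step 1: By Liouville's theorem, a bounded entire function is constant.
Step 2: f(z) = f(0) = -1 + 5i for all z.
Step 3: |f(w)| = |-1 + 5i| = sqrt(1 + 25)
Step 4: = 5.099

5.099


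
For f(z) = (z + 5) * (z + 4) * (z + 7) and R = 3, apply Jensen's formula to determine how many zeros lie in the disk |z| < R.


Jensen's formula: (1/2pi)*integral log|f(Re^it)|dt = log|f(0)| + sum_{|a_k|<R} log(R/|a_k|)
Step 1: f(0) = 5 * 4 * 7 = 140
Step 2: log|f(0)| = log|-5| + log|-4| + log|-7| = 4.9416
Step 3: Zeros inside |z| < 3: none
Step 4: Jensen sum = (empty sum) = 0
Step 5: n(R) = number of terms in the Jensen sum = count of zeros inside |z| < 3 = 0

0


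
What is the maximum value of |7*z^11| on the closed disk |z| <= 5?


Step 1: On |z| = 5, |f(z)| = 7 * |z|^11 = 7 * 5^11
Step 2: By maximum modulus principle, maximum is on boundary.
Step 3: Maximum = 7 * 48828125 = 341796875

341796875


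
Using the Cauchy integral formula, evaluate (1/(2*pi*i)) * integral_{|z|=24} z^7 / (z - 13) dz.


Step 1: f(z) = z^7, a = 13 is inside |z| = 24
Step 2: By Cauchy integral formula: (1/(2pi*i)) * integral = f(a)
Step 3: f(13) = 13^7 = 62748517

62748517


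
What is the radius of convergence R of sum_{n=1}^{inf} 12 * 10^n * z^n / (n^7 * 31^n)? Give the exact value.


Step 1: General term a_n = 12 * 10^n / (n^7 * 31^n)
Step 2: By the root test, |a_n|^(1/n) = 12^(1/n) * 10 / (n^(7/n) * 31) -> 10/31 as n -> infinity (since 12^(1/n) -> 1 and n^(7/n) -> 1)
Step 3: R = 1/lim|a_n|^(1/n) = 31/10

31/10


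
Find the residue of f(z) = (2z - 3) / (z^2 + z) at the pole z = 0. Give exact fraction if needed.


Step 1: Q(z) = z^2 + z = (z)(z + 1)
Step 2: Q'(z) = 2z + 1
Step 3: Q'(0) = 1, P(0) = -3
Step 4: Res = P(0)/Q'(0) = -3/1 = -3

-3


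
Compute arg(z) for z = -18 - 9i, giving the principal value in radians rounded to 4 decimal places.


Step 1: z = -18 - 9i
Step 2: arg(z) = atan2(-9, -18)
Step 3: arg(z) = -2.6779

-2.6779


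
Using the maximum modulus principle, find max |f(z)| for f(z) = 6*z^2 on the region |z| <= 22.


Step 1: On |z| = 22, |f(z)| = 6 * |z|^2 = 6 * 22^2
Step 2: By maximum modulus principle, maximum is on boundary.
Step 3: Maximum = 6 * 484 = 2904

2904


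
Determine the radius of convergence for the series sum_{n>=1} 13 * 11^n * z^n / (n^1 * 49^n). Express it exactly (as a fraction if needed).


Step 1: General term a_n = 13 * 11^n / (n^1 * 49^n)
Step 2: By the root test, |a_n|^(1/n) = 13^(1/n) * 11 / (n^(1/n) * 49) -> 11/49 as n -> infinity (since 13^(1/n) -> 1 and n^(1/n) -> 1)
Step 3: R = 1/lim|a_n|^(1/n) = 49/11

49/11
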